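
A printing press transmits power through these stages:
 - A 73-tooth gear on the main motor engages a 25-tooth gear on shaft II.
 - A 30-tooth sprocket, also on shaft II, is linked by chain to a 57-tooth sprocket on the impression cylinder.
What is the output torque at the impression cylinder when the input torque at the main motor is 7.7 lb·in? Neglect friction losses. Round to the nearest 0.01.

5.01 lb·in

Gear mesh: ratio = 25/73 = 0.34247; torque at shaft II = 7.7 × 0.34247 = 2.637 lb·in.
Chain: ratio = 57/30 = 1.9; torque at the impression cylinder = 2.637 × 1.9 = 5.0103 lb·in.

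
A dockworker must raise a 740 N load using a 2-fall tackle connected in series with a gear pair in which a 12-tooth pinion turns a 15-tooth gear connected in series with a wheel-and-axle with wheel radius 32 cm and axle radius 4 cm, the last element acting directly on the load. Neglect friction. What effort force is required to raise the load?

Block-and-tackle MA = number of supporting rope parts = 2.
Gear pair MA = 15/12 = 1.25.
Wheel-and-axle MA = R/r = 32/4 = 8.
Combined ideal MA = 2 × 1.25 × 8 = 20.
Effort = load / MA = 740 / 20 = 37 N.

37 N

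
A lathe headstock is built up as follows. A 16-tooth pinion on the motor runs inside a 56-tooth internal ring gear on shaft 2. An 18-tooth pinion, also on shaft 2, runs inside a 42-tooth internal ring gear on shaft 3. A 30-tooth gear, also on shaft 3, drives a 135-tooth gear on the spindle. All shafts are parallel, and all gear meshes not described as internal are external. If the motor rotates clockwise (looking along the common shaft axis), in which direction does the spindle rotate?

anticlockwise

the motor → shaft 2: internal mesh, same direction → CW.
shaft 2 → shaft 3: internal mesh, same direction → CW.
shaft 3 → the spindle: external mesh, 1 reversal → CCW.
1 reversal in total — an odd number — so the spindle turns opposite to the motor.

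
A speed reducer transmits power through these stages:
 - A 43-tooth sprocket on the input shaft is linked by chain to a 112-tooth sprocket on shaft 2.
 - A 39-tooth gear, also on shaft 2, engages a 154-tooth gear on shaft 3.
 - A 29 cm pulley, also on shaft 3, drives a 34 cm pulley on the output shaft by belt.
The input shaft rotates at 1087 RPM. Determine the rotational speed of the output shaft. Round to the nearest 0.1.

chain 112/43 = 2.6047 → 1087/2.6047 = 417.33 RPM
gear mesh 154/39 = 3.9487 → 417.33/3.9487 = 105.69 RPM
belt 34/29 = 1.1724 → 105.69/1.1724 = 90.145 RPM

90.1 RPM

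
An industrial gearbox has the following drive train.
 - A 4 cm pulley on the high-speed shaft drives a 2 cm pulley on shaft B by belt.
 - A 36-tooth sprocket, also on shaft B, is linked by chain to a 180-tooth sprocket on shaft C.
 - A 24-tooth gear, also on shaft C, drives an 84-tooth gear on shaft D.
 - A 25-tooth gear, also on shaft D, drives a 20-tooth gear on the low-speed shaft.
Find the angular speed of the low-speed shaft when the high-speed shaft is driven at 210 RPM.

30 RPM

Belt: ratio = 2/4 = 0.5, so shaft B turns at 210 / 0.5 = 420 RPM.
Chain: ratio = 180/36 = 5, so shaft C turns at 420 / 5 = 84 RPM.
Gear mesh: ratio = 84/24 = 3.5, so shaft D turns at 84 / 3.5 = 24 RPM.
Gear mesh: ratio = 20/25 = 0.8, so the low-speed shaft turns at 24 / 0.8 = 30 RPM.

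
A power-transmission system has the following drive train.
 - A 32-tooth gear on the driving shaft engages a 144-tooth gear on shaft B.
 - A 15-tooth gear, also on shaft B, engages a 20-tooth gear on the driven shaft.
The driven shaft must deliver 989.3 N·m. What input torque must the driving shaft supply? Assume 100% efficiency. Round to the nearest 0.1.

Overall ratio R = 4.5 × 1.3333 = 6.
Input torque = output torque / R = 989.3 / 6 = 164.88 N·m.

164.9 N·m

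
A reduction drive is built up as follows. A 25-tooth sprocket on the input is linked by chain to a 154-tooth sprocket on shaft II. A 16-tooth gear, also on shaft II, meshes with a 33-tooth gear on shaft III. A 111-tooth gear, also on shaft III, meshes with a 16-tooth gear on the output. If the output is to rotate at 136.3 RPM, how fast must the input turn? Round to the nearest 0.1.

249.6 RPM

Overall ratio R = 6.16 × 2.0625 × 0.14414 = 1.8314.
Required input speed = output speed × R = 136.3 × 1.8314 = 249.61 RPM.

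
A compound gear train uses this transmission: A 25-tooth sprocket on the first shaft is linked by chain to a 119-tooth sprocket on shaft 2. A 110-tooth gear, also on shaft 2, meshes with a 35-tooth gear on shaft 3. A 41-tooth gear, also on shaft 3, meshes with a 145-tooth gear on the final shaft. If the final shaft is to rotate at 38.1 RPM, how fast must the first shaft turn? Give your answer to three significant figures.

Overall ratio R = 4.76 × 0.31818 × 3.5366 = 5.3563.
Required input speed = output speed × R = 38.1 × 5.3563 = 204.08 RPM.

204 RPM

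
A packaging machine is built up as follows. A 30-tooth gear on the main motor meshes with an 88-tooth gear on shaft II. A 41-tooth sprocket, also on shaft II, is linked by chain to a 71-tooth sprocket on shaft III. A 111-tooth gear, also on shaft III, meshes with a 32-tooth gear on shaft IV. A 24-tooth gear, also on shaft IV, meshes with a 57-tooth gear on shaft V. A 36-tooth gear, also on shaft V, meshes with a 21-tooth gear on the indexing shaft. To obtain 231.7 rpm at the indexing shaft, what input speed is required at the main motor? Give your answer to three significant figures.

Overall ratio R = 2.9333 × 1.7317 × 0.28829 × 2.375 × 0.58333 = 2.0288.
Required input speed = output speed × R = 231.7 × 2.0288 = 470.08 rpm.

470 rpm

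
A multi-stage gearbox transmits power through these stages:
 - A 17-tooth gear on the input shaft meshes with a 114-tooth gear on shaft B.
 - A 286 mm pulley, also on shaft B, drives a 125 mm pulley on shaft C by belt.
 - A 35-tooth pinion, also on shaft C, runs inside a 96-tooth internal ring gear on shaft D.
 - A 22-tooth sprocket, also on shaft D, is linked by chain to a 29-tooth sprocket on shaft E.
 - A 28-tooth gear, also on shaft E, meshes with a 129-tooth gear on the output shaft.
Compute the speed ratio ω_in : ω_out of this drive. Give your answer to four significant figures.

48.82

Each stage contributes driven/driver: gear mesh 114/17 = 6.7059, belt 125/286 = 0.43706, internal gear 96/35 = 2.7429, chain 29/22 = 1.3182, gear mesh 129/28 = 4.6071.
Overall: 6.7059 × 0.43706 × 2.7429 × 1.3182 × 4.6071 = 48.821.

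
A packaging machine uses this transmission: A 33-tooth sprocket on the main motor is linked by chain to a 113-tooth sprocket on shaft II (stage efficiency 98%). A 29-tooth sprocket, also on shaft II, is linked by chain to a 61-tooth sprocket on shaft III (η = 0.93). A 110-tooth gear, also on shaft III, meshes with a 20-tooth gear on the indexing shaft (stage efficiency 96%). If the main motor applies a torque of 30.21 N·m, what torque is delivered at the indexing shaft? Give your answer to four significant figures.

34.62 N·m

Chain: ratio = 113/33 = 3.4242; torque at shaft II = 30.21 × 3.4242 × 0.98 = 101.38 N·m.
Chain: ratio = 61/29 = 2.1034; torque at shaft III = 101.38 × 2.1034 × 0.93 = 198.32 N·m.
Gear mesh: ratio = 20/110 = 0.18182; torque at the indexing shaft = 198.32 × 0.18182 × 0.96 = 34.615 N·m.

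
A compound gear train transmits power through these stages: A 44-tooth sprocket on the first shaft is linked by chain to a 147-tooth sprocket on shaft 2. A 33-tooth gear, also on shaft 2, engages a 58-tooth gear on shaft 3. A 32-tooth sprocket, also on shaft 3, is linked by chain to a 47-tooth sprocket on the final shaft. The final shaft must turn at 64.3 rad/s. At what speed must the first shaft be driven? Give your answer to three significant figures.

Overall ratio R = 3.3409 × 1.7576 × 1.4688 = 8.6244.
Required input speed = output speed × R = 64.3 × 8.6244 = 554.55 rad/s.

555 rad/s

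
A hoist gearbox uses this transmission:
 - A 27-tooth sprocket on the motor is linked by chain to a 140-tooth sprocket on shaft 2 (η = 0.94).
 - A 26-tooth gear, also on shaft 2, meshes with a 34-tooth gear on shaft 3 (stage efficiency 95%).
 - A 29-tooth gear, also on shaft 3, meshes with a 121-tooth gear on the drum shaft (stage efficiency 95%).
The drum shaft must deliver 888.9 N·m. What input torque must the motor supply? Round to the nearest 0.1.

37.0 N·m

Overall ratio R = 5.1852 × 1.3077 × 4.1724 = 28.292; overall efficiency η = 0.94 × 0.95 × 0.95 = 0.8483.
Input torque = output torque / (R × η) = 888.9 / (28.292 × 0.8483) = 37.036 N·m.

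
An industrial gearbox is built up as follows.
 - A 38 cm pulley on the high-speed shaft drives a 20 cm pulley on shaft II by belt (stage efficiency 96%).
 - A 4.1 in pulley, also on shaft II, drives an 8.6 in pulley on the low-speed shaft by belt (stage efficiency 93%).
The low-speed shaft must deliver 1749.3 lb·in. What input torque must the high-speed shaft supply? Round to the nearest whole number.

1775 lb·in

Overall ratio R = 0.52632 × 2.0976 = 1.104; overall efficiency η = 0.96 × 0.93 = 0.8928.
Input torque = output torque / (R × η) = 1749.3 / (1.104 × 0.8928) = 1774.8 lb·in.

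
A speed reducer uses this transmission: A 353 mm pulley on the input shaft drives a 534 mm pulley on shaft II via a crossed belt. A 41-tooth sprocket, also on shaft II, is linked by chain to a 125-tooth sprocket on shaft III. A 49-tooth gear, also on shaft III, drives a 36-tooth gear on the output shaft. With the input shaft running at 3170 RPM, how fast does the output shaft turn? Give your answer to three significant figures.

belt 534/353 = 1.5127 → 3170/1.5127 = 2095.5 RPM
chain 125/41 = 3.0488 → 2095.5/3.0488 = 687.33 RPM
gear mesh 36/49 = 0.73469 → 687.33/0.73469 = 935.54 RPM

936 RPM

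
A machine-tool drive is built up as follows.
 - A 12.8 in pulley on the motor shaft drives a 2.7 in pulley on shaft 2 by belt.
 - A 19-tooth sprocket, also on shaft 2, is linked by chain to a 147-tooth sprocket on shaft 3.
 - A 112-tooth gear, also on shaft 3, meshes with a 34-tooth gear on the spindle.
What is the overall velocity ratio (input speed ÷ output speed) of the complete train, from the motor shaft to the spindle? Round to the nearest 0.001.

0.495

Each stage contributes driven/driver: belt 2.7/12.8 = 0.21094, chain 147/19 = 7.7368, gear mesh 34/112 = 0.30357.
Overall: 0.21094 × 7.7368 × 0.30357 = 0.49543.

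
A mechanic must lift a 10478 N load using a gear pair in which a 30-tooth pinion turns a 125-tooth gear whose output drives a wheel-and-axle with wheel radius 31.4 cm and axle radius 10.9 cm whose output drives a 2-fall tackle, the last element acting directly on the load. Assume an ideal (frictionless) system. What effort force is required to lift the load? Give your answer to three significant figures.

436 N

Gear pair MA = 125/30 = 4.1667.
Wheel-and-axle MA = R/r = 31.4/10.9 = 2.8807.
Block-and-tackle MA = number of supporting rope parts = 2.
Combined ideal MA = 4.1667 × 2.8807 × 2 = 24.006.
Effort = load / MA = 10478 / 24.006 = 436.47 N.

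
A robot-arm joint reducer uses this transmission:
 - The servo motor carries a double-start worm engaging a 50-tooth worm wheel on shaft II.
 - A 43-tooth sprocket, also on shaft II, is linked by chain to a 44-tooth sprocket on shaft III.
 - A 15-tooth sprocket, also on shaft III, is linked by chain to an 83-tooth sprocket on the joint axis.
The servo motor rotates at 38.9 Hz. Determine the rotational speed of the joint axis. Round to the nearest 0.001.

0.275 Hz

the servo motor → shaft II (worm, 50/2): 38.9 ÷ 25 = 1.556 Hz
shaft II → shaft III (chain, 44/43): 1.556 ÷ 1.0233 = 1.5206 Hz
shaft III → the joint axis (chain, 83/15): 1.5206 ÷ 5.5333 = 0.27481 Hz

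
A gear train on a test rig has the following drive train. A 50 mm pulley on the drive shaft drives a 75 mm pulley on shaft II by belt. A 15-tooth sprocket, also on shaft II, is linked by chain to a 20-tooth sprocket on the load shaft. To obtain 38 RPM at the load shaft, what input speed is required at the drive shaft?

76 RPM

Overall ratio R = 1.5 × 1.3333 = 2.
Required input speed = output speed × R = 38 × 2 = 76 RPM.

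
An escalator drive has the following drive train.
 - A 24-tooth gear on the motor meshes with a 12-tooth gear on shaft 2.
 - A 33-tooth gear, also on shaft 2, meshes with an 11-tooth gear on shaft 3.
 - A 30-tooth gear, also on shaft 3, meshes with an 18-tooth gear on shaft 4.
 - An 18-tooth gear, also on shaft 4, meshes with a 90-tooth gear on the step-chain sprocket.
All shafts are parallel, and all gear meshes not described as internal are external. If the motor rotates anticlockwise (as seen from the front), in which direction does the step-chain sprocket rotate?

the motor → shaft 2: external mesh, 1 reversal → CW.
shaft 2 → shaft 3: external mesh, 1 reversal → CCW.
shaft 3 → shaft 4: external mesh, 1 reversal → CW.
shaft 4 → the step-chain sprocket: external mesh, 1 reversal → CCW.
4 reversals in total — an even number — so the step-chain sprocket turns the same way as the motor.

anticlockwise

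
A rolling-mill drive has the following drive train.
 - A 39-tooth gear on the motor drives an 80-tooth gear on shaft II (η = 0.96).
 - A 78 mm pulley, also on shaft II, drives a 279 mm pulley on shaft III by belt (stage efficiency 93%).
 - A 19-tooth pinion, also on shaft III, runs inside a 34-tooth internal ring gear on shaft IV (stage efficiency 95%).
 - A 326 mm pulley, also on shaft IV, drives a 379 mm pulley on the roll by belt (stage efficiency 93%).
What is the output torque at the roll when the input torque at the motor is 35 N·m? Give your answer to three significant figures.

gear mesh 80/39 = 2.0513 → τ = 35·2.0513·0.96 = 68.923 N·m
belt 279/78 = 3.5769 → τ = 68.923·3.5769·0.93 = 229.28 N·m
internal gear 34/19 = 1.7895 → τ = 229.28·1.7895·0.95 = 389.77 N·m
belt 379/326 = 1.1626 → τ = 389.77·1.1626·0.93 = 421.42 N·m

421 N·m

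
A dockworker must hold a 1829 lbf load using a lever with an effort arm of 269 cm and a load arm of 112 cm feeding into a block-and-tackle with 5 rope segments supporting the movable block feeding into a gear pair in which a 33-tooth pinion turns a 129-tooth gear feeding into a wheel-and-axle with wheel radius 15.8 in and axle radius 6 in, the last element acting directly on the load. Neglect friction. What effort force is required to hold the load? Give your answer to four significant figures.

14.80 lbf

Lever MA = effort arm / load arm = 269/112 = 2.4018.
Block-and-tackle MA = number of supporting rope parts = 5.
Gear pair MA = 129/33 = 3.9091.
Wheel-and-axle MA = R/r = 15.8/6 = 2.6333.
Combined ideal MA = 2.4018 × 5 × 3.9091 × 2.6333 = 123.62.
Effort = load / MA = 1829 / 123.62 = 14.795 lbf.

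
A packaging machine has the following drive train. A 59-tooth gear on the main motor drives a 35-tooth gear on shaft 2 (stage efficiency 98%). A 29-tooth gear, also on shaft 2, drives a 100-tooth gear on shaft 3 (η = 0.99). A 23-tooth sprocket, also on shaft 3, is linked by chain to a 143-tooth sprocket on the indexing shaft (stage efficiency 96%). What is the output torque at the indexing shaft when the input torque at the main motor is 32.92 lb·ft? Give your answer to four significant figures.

gear mesh 35/59 = 0.59322 → τ = 32.92·0.59322·0.98 = 19.138 lb·ft
gear mesh 100/29 = 3.4483 → τ = 19.138·3.4483·0.99 = 65.334 lb·ft
chain 143/23 = 6.2174 → τ = 65.334·6.2174·0.96 = 389.96 lb·ft

390.0 lb·ft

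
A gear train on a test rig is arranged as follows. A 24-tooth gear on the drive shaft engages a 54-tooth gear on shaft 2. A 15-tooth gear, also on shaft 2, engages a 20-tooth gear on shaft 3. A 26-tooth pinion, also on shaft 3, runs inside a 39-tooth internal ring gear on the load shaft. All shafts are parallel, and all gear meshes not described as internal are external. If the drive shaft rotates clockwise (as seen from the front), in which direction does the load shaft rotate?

clockwise

the drive shaft → shaft 2: external mesh, 1 reversal → CCW.
shaft 2 → shaft 3: external mesh, 1 reversal → CW.
shaft 3 → the load shaft: internal mesh, same direction → CW.
2 reversals in total — an even number — so the load shaft turns the same way as the drive shaft.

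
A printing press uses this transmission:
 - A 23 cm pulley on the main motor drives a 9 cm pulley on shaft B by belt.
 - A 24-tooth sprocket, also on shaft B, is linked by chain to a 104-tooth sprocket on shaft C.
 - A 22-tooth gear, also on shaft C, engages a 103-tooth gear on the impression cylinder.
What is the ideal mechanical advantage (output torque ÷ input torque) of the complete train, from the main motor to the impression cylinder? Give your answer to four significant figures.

Each stage contributes driven/driver: belt 9/23 = 0.3913, chain 104/24 = 4.3333, gear mesh 103/22 = 4.6818.
Overall: 0.3913 × 4.3333 × 4.6818 = 7.9387.

7.939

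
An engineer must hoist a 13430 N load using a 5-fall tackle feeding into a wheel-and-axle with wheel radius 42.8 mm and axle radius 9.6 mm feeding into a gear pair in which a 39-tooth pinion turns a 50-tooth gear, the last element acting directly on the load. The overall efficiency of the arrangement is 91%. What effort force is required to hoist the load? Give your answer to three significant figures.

Block-and-tackle MA = number of supporting rope parts = 5.
Wheel-and-axle MA = R/r = 42.8/9.6 = 4.4583.
Gear pair MA = 50/39 = 1.2821.
Combined ideal MA = 5 × 4.4583 × 1.2821 = 28.579.
Actual MA = 28.579 × 0.91 = 26.007.
Effort = load / actual MA = 13430 / 26.007 = 516.4 N.

516 N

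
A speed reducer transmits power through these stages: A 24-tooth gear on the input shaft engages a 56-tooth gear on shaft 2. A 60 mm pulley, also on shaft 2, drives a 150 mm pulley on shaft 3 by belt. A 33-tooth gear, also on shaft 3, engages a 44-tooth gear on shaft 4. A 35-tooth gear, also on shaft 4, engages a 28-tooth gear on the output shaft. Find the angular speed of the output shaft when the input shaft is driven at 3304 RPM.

Gear mesh: ratio = 56/24 = 2.3333, so shaft 2 turns at 3304 / 2.3333 = 1416 RPM.
Belt: ratio = 150/60 = 2.5, so shaft 3 turns at 1416 / 2.5 = 566.4 RPM.
Gear mesh: ratio = 44/33 = 1.3333, so shaft 4 turns at 566.4 / 1.3333 = 424.8 RPM.
Gear mesh: ratio = 28/35 = 0.8, so the output shaft turns at 424.8 / 0.8 = 531 RPM.

531 RPM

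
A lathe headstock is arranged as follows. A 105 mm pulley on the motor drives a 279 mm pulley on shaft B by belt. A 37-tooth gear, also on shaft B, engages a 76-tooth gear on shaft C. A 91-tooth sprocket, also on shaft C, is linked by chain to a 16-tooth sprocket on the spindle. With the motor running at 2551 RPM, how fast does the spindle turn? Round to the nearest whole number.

2658 RPM

the motor → shaft B (belt, 279/105): 2551 ÷ 2.6571 = 960.05 RPM
shaft B → shaft C (gear mesh, 76/37): 960.05 ÷ 2.0541 = 467.39 RPM
shaft C → the spindle (chain, 16/91): 467.39 ÷ 0.17582 = 2658.3 RPM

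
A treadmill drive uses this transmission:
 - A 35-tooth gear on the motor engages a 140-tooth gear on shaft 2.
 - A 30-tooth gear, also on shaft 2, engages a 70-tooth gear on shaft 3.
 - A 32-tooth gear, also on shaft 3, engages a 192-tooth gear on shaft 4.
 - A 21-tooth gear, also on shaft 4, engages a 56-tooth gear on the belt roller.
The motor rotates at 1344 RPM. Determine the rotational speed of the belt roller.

9 RPM

gear mesh 140/35 = 4 → 1344/4 = 336 RPM
gear mesh 70/30 = 2.3333 → 336/2.3333 = 144 RPM
gear mesh 192/32 = 6 → 144/6 = 24 RPM
gear mesh 56/21 = 2.6667 → 24/2.6667 = 9 RPM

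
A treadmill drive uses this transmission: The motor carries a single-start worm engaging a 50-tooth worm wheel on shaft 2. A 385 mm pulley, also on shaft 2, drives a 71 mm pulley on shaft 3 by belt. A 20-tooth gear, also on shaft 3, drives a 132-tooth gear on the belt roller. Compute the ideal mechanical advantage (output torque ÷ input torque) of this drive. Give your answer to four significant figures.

60.86

Each stage contributes driven/driver: worm 50/1 = 50, belt 71/385 = 0.18442, gear mesh 132/20 = 6.6.
Overall: 50 × 0.18442 × 6.6 = 60.857.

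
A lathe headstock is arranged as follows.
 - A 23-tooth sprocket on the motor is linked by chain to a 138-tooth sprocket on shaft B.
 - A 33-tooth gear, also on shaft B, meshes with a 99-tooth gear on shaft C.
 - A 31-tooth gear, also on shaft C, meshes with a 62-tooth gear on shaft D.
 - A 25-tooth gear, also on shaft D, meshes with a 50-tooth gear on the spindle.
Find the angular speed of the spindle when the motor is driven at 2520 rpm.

35 rpm

chain 138/23 = 6 → 2520/6 = 420 rpm
gear mesh 99/33 = 3 → 420/3 = 140 rpm
gear mesh 62/31 = 2 → 140/2 = 70 rpm
gear mesh 50/25 = 2 → 70/2 = 35 rpm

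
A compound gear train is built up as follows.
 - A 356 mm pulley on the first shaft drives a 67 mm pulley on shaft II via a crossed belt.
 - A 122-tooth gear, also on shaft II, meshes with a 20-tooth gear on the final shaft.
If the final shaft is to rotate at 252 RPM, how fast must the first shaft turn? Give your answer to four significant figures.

Overall ratio R = 0.1882 × 0.16393 = 0.030853.
Required input speed = output speed × R = 252 × 0.030853 = 7.7749 RPM.

7.775 RPM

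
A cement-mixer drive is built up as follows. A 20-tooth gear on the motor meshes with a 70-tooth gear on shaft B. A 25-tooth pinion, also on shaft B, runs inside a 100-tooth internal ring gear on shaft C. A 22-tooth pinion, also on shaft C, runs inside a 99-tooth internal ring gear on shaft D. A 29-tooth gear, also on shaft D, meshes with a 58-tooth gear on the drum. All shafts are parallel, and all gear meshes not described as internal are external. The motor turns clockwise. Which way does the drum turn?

clockwise

the motor → shaft B: external mesh, 1 reversal → CCW.
shaft B → shaft C: internal mesh, same direction → CCW.
shaft C → shaft D: internal mesh, same direction → CCW.
shaft D → the drum: external mesh, 1 reversal → CW.
2 reversals in total — an even number — so the drum turns the same way as the motor.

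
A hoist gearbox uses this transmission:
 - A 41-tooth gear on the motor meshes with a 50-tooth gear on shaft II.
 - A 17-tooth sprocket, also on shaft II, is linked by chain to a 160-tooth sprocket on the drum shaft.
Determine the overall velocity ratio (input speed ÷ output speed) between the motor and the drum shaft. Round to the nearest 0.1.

Each stage contributes driven/driver: gear mesh 50/41 = 1.2195, chain 160/17 = 9.4118.
Overall: 1.2195 × 9.4118 = 11.478.

11.5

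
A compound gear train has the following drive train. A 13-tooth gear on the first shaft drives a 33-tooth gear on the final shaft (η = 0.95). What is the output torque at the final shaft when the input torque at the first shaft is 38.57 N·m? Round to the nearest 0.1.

gear mesh 33/13 = 2.5385 → τ = 38.57·2.5385·0.95 = 93.013 N·m

93.0 N·m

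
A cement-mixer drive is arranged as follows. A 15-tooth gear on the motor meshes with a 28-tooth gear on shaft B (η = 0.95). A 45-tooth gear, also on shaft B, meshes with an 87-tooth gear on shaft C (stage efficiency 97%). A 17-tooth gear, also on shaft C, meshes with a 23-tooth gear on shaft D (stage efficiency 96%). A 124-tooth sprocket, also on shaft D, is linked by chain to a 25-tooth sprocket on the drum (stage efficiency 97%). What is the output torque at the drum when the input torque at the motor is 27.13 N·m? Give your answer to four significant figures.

22.92 N·m

gear mesh 28/15 = 1.8667 → τ = 27.13·1.8667·0.95 = 48.111 N·m
gear mesh 87/45 = 1.9333 → τ = 48.111·1.9333·0.97 = 90.223 N·m
gear mesh 23/17 = 1.3529 → τ = 90.223·1.3529·0.96 = 117.18 N·m
chain 25/124 = 0.20161 → τ = 117.18·0.20161·0.97 = 22.917 N·m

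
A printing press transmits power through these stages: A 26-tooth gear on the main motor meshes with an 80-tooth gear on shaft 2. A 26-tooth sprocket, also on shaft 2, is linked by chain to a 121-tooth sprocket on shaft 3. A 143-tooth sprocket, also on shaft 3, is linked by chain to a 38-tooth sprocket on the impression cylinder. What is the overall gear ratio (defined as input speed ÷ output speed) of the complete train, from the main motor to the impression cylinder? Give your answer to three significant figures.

Each stage contributes driven/driver: gear mesh 80/26 = 3.0769, chain 121/26 = 4.6538, chain 38/143 = 0.26573.
Overall: 3.0769 × 4.6538 × 0.26573 = 3.8052.

3.81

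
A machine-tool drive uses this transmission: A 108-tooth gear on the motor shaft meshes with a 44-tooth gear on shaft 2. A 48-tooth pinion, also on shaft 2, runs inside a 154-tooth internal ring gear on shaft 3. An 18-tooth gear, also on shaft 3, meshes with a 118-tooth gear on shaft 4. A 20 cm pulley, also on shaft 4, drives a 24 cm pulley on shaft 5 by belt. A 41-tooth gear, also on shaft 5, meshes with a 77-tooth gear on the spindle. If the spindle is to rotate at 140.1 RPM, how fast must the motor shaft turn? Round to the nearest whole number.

Overall ratio R = 0.40741 × 3.2083 × 6.5556 × 1.2 × 1.878 = 19.311.
Required input speed = output speed × R = 140.1 × 19.311 = 2705.5 RPM.

2705 RPM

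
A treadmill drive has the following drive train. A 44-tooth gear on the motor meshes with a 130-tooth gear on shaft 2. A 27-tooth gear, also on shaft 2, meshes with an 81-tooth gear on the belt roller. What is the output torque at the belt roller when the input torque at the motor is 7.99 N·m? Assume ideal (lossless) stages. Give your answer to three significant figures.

After the gear mesh (130/44): 7.99 × 2.9545 = 23.607 N·m
After the gear mesh (81/27): 23.607 × 3 = 70.82 N·m

70.8 N·m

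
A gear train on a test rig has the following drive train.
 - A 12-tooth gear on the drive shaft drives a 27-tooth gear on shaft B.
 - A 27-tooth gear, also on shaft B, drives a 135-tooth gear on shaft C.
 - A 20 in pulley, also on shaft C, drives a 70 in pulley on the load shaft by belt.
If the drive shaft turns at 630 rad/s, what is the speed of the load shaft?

Gear mesh: ratio = 27/12 = 2.25, so shaft B turns at 630 / 2.25 = 280 rad/s.
Gear mesh: ratio = 135/27 = 5, so shaft C turns at 280 / 5 = 56 rad/s.
Belt: ratio = 70/20 = 3.5, so the load shaft turns at 56 / 3.5 = 16 rad/s.

16 rad/s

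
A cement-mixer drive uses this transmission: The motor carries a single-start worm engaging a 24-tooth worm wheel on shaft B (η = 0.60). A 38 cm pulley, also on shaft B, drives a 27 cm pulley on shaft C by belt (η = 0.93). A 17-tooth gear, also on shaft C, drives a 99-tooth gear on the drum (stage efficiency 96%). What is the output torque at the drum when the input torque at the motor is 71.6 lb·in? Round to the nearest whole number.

After the worm (24/1): 71.6 × 24 × 0.60 = 1031 lb·in
After the belt (27/38): 1031 × 0.71053 × 0.93 = 681.3 lb·in
After the gear mesh (99/17): 681.3 × 5.8235 × 0.96 = 3808.9 lb·in

3809 lb·in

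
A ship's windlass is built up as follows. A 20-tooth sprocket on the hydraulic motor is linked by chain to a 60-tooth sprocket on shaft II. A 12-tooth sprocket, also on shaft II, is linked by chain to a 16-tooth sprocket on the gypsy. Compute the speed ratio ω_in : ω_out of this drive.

4

Each stage contributes driven/driver: chain 60/20 = 3, chain 16/12 = 1.3333.
Overall: 3 × 1.3333 = 4.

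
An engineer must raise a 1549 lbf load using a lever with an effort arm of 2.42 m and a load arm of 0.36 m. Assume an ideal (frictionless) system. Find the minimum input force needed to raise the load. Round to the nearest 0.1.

230.4 lbf

Lever MA = effort arm / load arm = 2.42/0.36 = 6.7222.
Effort = load / MA = 1549 / 6.7222 = 230.43 lbf.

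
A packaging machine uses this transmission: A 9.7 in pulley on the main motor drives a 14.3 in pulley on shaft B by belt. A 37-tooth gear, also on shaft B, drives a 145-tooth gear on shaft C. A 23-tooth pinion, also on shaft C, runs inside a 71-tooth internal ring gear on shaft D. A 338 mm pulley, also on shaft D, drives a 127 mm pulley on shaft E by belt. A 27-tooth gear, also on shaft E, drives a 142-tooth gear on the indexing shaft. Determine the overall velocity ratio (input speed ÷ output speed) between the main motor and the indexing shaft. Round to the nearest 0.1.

35.2

Each stage contributes driven/driver: belt 14.3/9.7 = 1.4742, gear mesh 145/37 = 3.9189, internal gear 71/23 = 3.087, belt 127/338 = 0.37574, gear mesh 142/27 = 5.2593.
Overall: 1.4742 × 3.9189 × 3.087 × 0.37574 × 5.2593 = 35.243.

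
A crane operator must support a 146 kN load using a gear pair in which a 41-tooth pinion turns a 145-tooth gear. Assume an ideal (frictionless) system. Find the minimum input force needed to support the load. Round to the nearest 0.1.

Gear pair MA = 145/41 = 3.5366.
Effort = load / MA = 146 / 3.5366 = 41.283 kN.

41.3 kN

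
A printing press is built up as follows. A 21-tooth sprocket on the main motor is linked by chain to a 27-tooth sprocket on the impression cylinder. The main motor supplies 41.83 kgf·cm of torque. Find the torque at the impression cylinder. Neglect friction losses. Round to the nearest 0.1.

53.8 kgf·cm

After the chain (27/21): 41.83 × 1.2857 = 53.781 kgf·cm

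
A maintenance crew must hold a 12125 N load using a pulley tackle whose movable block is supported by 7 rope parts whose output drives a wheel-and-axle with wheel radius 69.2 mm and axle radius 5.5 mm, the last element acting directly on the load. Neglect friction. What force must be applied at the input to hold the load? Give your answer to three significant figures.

Block-and-tackle MA = number of supporting rope parts = 7.
Wheel-and-axle MA = R/r = 69.2/5.5 = 12.582.
Combined ideal MA = 7 × 12.582 = 88.073.
Effort = load / MA = 12125 / 88.073 = 137.67 N.

138 N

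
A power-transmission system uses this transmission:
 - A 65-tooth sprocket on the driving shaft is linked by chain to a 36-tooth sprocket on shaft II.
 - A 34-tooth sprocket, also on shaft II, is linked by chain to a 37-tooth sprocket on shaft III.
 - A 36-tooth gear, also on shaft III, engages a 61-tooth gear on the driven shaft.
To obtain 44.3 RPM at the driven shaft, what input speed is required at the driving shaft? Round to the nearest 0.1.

Overall ratio R = 0.55385 × 1.0882 × 1.6944 = 1.0213.
Required input speed = output speed × R = 44.3 × 1.0213 = 45.242 RPM.

45.2 RPM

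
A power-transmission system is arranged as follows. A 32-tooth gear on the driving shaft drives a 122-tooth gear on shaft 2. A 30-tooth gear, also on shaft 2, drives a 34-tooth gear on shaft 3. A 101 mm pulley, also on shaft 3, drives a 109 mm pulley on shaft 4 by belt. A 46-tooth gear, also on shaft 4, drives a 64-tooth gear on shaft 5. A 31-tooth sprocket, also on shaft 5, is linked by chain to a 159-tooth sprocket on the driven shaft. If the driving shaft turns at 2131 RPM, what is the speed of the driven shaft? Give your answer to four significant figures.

gear mesh 122/32 = 3.8125 → 2131/3.8125 = 558.95 RPM
gear mesh 34/30 = 1.1333 → 558.95/1.1333 = 493.19 RPM
belt 109/101 = 1.0792 → 493.19/1.0792 = 456.99 RPM
gear mesh 64/46 = 1.3913 → 456.99/1.3913 = 328.46 RPM
chain 159/31 = 5.129 → 328.46/5.129 = 64.04 RPM

64.04 RPM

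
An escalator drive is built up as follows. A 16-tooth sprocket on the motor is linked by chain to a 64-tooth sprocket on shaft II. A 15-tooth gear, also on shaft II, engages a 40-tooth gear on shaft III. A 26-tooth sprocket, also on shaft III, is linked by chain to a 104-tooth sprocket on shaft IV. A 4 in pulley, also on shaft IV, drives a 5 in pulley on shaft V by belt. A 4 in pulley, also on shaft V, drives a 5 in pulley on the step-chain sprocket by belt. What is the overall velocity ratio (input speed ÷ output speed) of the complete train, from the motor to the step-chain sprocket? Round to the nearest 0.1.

Each stage contributes driven/driver: chain 64/16 = 4, gear mesh 40/15 = 2.6667, chain 104/26 = 4, belt 5/4 = 1.25, belt 5/4 = 1.25.
Overall: 4 × 2.6667 × 4 × 1.25 × 1.25 = 66.667.

66.7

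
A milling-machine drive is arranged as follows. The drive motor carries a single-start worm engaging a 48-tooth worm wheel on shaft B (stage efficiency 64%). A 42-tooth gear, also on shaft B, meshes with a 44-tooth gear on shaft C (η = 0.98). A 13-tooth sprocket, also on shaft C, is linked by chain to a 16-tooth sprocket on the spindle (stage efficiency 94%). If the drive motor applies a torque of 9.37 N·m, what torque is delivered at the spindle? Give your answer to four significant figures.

341.9 N·m

worm 48/1 = 48 → τ = 9.37·48·0.64 = 287.85 N·m
gear mesh 44/42 = 1.0476 → τ = 287.85·1.0476·0.98 = 295.52 N·m
chain 16/13 = 1.2308 → τ = 295.52·1.2308·0.94 = 341.9 N·m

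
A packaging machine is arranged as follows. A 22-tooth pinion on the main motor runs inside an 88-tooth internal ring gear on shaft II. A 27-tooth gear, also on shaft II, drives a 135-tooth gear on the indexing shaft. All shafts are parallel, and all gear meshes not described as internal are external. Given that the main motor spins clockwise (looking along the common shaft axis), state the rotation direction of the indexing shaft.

the main motor → shaft II: internal mesh, same direction → CW.
shaft II → the indexing shaft: external mesh, 1 reversal → CCW.
1 reversal in total — an odd number — so the indexing shaft turns opposite to the main motor.

anticlockwise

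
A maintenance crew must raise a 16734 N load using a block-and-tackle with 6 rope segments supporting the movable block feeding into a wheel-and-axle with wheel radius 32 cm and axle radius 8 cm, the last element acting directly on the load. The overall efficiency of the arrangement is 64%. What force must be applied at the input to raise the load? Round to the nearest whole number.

Block-and-tackle MA = number of supporting rope parts = 6.
Wheel-and-axle MA = R/r = 32/8 = 4.
Combined ideal MA = 6 × 4 = 24.
Actual MA = 24 × 0.64 = 15.36.
Effort = load / actual MA = 16734 / 15.36 = 1089.5 N.

1089 N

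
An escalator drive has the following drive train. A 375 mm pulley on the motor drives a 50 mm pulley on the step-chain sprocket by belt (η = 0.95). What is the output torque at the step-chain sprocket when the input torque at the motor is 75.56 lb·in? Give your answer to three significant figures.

After the belt (50/375): 75.56 × 0.13333 × 0.95 = 9.5709 lb·in

9.57 lb·in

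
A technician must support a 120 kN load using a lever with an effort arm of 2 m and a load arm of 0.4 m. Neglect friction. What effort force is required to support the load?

24 kN

Lever MA = effort arm / load arm = 2/0.4 = 5.
Effort = load / MA = 120 / 5 = 24 kN.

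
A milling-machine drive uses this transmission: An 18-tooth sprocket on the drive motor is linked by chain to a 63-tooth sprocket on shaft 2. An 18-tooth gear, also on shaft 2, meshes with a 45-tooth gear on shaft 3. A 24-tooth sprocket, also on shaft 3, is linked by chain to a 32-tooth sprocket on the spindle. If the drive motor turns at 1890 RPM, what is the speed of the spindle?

162 RPM

chain 63/18 = 3.5 → 1890/3.5 = 540 RPM
gear mesh 45/18 = 2.5 → 540/2.5 = 216 RPM
chain 32/24 = 1.3333 → 216/1.3333 = 162 RPM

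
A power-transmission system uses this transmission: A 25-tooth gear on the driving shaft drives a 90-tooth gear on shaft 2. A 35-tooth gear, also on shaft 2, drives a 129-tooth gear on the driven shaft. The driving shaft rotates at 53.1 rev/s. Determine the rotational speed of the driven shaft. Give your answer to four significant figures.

the driving shaft → shaft 2 (gear mesh, 90/25): 53.1 ÷ 3.6 = 14.75 rev/s
shaft 2 → the driven shaft (gear mesh, 129/35): 14.75 ÷ 3.6857 = 4.0019 rev/s

4.002 rev/s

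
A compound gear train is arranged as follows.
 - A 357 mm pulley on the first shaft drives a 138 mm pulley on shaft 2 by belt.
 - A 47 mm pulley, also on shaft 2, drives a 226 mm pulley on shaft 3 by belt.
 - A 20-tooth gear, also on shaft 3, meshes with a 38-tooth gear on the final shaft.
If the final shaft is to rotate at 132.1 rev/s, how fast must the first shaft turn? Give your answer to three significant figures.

467 rev/s

Overall ratio R = 0.38655 × 4.8085 × 1.9 = 3.5316.
Required input speed = output speed × R = 132.1 × 3.5316 = 466.53 rev/s.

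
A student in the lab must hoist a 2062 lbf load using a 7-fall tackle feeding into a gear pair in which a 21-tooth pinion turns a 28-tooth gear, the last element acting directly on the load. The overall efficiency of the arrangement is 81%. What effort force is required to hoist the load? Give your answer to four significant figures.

Block-and-tackle MA = number of supporting rope parts = 7.
Gear pair MA = 28/21 = 1.3333.
Combined ideal MA = 7 × 1.3333 = 9.3333.
Actual MA = 9.3333 × 0.81 = 7.56.
Effort = load / actual MA = 2062 / 7.56 = 272.75 lbf.

272.8 lbf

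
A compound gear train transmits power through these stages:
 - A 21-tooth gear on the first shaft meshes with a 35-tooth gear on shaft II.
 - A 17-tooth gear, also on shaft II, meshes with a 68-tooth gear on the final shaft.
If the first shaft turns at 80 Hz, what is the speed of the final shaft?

gear mesh 35/21 = 1.6667 → 80/1.6667 = 48 Hz
gear mesh 68/17 = 4 → 48/4 = 12 Hz

12 Hz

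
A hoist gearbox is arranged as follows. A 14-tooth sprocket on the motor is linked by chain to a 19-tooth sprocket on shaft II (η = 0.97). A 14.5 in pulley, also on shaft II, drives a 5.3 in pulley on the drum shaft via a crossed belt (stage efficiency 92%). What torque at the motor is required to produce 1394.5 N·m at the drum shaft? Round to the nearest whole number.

3150 N·m

Overall ratio R = 1.3571 × 0.36552 = 0.49606; overall efficiency η = 0.97 × 0.92 = 0.8924.
Input torque = output torque / (R × η) = 1394.5 / (0.49606 × 0.8924) = 3150.1 N·m.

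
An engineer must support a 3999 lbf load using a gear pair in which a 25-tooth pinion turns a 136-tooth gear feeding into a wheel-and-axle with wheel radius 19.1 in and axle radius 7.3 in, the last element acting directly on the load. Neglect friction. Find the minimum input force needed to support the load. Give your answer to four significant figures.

281.0 lbf

Gear pair MA = 136/25 = 5.44.
Wheel-and-axle MA = R/r = 19.1/7.3 = 2.6164.
Combined ideal MA = 5.44 × 2.6164 = 14.233.
Effort = load / MA = 3999 / 14.233 = 280.96 lbf.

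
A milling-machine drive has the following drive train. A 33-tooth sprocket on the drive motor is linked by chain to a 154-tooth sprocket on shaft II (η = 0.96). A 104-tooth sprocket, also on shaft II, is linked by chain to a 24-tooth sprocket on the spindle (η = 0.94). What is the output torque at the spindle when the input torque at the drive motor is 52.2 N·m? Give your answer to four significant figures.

50.73 N·m

Chain: ratio = 154/33 = 4.6667; torque at shaft II = 52.2 × 4.6667 × 0.96 = 233.86 N·m.
Chain: ratio = 24/104 = 0.23077; torque at the spindle = 233.86 × 0.23077 × 0.94 = 50.729 N·m.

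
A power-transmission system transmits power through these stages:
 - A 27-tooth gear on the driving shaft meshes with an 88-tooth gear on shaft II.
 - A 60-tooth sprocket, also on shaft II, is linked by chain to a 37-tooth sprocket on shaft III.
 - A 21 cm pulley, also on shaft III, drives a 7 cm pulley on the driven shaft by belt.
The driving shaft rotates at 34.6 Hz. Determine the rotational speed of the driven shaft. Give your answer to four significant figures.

gear mesh 88/27 = 3.2593 → 34.6/3.2593 = 10.616 Hz
chain 37/60 = 0.61667 → 10.616/0.61667 = 17.215 Hz
belt 7/21 = 0.33333 → 17.215/0.33333 = 51.645 Hz

51.64 Hz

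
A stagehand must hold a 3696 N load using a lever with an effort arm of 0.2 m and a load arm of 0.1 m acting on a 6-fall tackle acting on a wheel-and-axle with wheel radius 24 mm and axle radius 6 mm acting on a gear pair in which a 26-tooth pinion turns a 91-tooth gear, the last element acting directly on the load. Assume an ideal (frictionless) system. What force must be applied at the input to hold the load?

22 N

Lever MA = effort arm / load arm = 0.2/0.1 = 2.
Block-and-tackle MA = number of supporting rope parts = 6.
Wheel-and-axle MA = R/r = 24/6 = 4.
Gear pair MA = 91/26 = 3.5.
Combined ideal MA = 2 × 6 × 4 × 3.5 = 168.
Effort = load / MA = 3696 / 168 = 22 N.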